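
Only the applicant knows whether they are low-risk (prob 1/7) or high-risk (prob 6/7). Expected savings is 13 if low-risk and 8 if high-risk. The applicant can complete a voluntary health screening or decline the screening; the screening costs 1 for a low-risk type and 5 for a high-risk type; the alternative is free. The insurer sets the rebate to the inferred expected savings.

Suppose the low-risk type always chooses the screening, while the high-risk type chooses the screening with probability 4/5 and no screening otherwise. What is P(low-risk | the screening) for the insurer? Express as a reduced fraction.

P(the screening) = (1/7)·1 + (6/7)·(4/5) = 29/35.
By Bayes' rule, P(low-risk | the screening) = (1/7) / (29/35) = 5/29.

5/29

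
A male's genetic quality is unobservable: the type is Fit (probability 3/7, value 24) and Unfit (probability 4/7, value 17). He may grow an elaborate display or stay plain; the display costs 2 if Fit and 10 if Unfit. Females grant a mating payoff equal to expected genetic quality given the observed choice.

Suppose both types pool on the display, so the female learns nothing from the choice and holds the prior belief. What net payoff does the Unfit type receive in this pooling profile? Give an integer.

10

Pooled mating payoff = 3/7·24 + 4/7·17 = 20.
Unfit pays cost 10 for the display, so net payoff = 20 − 10 = 10.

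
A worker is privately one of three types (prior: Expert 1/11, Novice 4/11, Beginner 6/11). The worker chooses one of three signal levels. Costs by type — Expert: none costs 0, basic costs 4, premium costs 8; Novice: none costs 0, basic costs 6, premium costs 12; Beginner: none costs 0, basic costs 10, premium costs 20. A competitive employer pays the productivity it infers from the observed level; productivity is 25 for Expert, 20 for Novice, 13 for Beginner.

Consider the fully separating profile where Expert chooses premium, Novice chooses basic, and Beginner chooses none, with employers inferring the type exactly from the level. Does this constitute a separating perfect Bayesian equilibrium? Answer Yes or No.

Yes

Separating wages: premium → 25, basic → 20, none → 13.
Expert (assigned premium): none: 13 − 0 = 13; basic: 20 − 4 = 16; premium: 25 − 8 = 17. Expert stays.
Novice (assigned basic): none: 13 − 0 = 13; basic: 20 − 6 = 14; premium: 25 − 12 = 13. Novice stays.
Beginner (assigned none): none: 13 − 0 = 13; basic: 20 − 10 = 10; premium: 25 − 20 = 5. Beginner stays.
Every type prefers its assigned level; separation holds.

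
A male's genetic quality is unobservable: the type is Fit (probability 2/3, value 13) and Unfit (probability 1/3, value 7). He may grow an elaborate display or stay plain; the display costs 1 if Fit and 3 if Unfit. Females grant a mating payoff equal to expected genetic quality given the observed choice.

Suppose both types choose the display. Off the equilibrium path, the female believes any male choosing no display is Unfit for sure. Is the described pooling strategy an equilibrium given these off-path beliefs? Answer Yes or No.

Yes

On path, the female holds the prior and pays 2/3·13 + 1/3·7 = 11. Off path (no display), believing Unfit, it pays 7.
Fit: the display nets 11 − 1 = 10; no display nets 7. Fit stays.
Unfit: the display nets 11 − 3 = 8; no display nets 7. Unfit stays.
No type deviates, so pooling is sustained.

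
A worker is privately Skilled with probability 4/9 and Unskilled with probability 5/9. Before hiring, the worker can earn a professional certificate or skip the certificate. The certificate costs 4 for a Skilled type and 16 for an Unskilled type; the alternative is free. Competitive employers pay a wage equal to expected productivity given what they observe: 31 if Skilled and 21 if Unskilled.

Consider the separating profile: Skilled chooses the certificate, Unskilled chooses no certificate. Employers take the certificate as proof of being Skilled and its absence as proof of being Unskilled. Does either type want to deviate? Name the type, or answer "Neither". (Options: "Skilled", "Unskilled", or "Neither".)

The certificate pays 31; no certificate pays 21.
Skilled: assigned the certificate, nets 31 − 4 = 27; deviating to no certificate nets 21.
Unskilled: assigned no certificate, nets 21; deviating to the certificate nets 31 − 16 = 15.
Both types strictly prefer their assigned action; no profitable deviation.

Neither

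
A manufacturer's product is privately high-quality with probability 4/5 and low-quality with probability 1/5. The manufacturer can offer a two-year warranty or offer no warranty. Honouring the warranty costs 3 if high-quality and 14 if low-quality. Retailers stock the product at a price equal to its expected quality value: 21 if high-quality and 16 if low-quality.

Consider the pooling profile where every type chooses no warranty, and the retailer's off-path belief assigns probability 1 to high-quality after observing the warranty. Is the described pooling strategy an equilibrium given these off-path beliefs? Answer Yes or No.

On path, the retailer holds the prior and pays 4/5·21 + 1/5·16 = 20. Off path (the warranty), believing high-quality, it pays 21.
high-quality: no warranty nets 20; the warranty nets 21 − 3 = 18. high-quality stays.
low-quality: no warranty nets 20; the warranty nets 21 − 14 = 7. low-quality stays.
No type deviates, so pooling is sustained.

Yes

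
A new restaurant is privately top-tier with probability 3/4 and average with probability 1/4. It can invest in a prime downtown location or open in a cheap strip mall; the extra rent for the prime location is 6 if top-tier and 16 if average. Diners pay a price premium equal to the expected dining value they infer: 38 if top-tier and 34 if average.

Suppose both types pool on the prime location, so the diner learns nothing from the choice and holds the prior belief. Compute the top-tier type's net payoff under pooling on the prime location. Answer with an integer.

31

Pooled price premium = 3/4·38 + 1/4·34 = 37.
top-tier pays cost 6 for the prime location, so net payoff = 37 − 6 = 31.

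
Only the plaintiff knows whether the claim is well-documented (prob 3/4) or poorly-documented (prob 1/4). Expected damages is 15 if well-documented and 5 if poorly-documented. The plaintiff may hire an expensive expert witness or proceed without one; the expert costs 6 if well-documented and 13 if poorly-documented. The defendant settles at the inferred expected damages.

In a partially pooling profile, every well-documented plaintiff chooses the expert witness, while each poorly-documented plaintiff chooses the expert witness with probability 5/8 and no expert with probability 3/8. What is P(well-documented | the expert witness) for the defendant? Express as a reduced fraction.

P(the expert witness) = (3/4)·1 + (1/4)·(5/8) = 29/32.
By Bayes' rule, P(well-documented | the expert witness) = (3/4) / (29/32) = 24/29.

24/29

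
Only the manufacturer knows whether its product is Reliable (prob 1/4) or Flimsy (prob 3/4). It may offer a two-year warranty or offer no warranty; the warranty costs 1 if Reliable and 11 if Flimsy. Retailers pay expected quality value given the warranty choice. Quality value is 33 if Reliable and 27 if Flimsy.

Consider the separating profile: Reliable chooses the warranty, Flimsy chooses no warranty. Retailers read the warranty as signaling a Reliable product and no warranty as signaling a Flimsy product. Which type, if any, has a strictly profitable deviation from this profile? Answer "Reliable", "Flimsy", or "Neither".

Neither

The warranty pays 33; no warranty pays 27.
Reliable: assigned the warranty, nets 33 − 1 = 32; deviating to no warranty nets 27.
Flimsy: assigned no warranty, nets 27; deviating to the warranty nets 33 − 11 = 22.
Both types strictly prefer their assigned action; no profitable deviation.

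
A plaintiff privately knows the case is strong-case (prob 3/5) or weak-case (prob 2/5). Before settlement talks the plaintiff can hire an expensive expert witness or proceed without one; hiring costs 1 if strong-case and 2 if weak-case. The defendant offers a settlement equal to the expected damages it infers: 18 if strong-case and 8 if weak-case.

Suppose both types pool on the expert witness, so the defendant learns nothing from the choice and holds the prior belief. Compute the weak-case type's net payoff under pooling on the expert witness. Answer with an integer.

12

Pooled settlement = 3/5·18 + 2/5·8 = 14.
weak-case pays cost 2 for the expert witness, so net payoff = 14 − 2 = 12.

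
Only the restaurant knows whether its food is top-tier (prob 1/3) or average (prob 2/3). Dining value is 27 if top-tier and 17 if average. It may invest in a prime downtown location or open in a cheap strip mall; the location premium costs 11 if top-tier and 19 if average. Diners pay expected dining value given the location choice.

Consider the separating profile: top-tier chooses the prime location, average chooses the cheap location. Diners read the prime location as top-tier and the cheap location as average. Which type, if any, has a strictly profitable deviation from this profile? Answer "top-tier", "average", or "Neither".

The prime location pays 27; the cheap location pays 17.
top-tier: assigned the prime location, nets 27 − 11 = 16; deviating to the cheap location nets 17.
average: assigned the cheap location, nets 17; deviating to the prime location nets 27 − 19 = 8.
The top-tier type gains 1 by deviating.

top-tier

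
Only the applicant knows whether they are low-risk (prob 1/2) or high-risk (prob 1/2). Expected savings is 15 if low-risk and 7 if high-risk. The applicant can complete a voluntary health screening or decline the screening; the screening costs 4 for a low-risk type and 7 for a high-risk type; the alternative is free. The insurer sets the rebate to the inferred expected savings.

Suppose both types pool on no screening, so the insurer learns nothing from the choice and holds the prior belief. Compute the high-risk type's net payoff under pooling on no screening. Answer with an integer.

Pooled rebate = 1/2·15 + 1/2·7 = 11.
high-risk pays no cost for no screening, so net payoff = 11.

11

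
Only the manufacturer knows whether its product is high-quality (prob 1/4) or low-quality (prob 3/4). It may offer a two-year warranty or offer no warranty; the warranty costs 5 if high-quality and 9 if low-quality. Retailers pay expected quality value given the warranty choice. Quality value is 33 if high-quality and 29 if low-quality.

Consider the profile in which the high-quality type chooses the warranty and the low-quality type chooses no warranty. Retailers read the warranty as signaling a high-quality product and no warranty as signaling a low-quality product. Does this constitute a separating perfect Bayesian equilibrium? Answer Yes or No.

No

Under these beliefs, the warranty earns price 33 and no warranty earns price 29.
high-quality: the warranty nets 33 − 5 = 28; no warranty nets 29. high-quality would deviate to no warranty.
low-quality: the warranty nets 33 − 9 = 24; no warranty nets 29. low-quality prefers no warranty.
high-quality has a profitable deviation, so the profile is not an equilibrium.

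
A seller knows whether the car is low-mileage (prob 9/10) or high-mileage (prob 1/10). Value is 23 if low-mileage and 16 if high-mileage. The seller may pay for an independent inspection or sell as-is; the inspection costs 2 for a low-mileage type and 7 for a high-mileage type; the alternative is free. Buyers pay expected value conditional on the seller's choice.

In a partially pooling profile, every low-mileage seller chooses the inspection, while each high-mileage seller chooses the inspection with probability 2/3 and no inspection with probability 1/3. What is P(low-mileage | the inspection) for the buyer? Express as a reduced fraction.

27/29

P(the inspection) = (9/10)·1 + (1/10)·(2/3) = 29/30.
By Bayes' rule, P(low-mileage | the inspection) = (9/10) / (29/30) = 27/29.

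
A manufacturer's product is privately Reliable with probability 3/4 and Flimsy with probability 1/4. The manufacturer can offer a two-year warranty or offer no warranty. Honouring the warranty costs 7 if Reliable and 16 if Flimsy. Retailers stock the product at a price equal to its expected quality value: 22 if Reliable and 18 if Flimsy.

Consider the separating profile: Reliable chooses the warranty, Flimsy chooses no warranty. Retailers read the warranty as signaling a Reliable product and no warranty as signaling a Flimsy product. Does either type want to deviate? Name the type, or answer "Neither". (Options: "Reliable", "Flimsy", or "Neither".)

The warranty pays 22; no warranty pays 18.
Reliable: assigned the warranty, nets 22 − 7 = 15; deviating to no warranty nets 18.
Flimsy: assigned no warranty, nets 18; deviating to the warranty nets 22 − 16 = 6.
The Reliable type gains 3 by deviating.

Reliable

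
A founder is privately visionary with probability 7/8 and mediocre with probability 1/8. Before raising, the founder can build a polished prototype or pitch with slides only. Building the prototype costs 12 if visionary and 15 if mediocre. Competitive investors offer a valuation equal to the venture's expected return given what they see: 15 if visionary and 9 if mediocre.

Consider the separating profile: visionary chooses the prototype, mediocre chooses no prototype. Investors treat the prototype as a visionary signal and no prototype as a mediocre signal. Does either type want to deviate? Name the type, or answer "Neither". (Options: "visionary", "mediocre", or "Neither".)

visionary

The prototype pays 15; no prototype pays 9.
visionary: assigned the prototype, nets 15 − 12 = 3; deviating to no prototype nets 9.
mediocre: assigned no prototype, nets 9; deviating to the prototype nets 15 − 15 = 0.
The visionary type gains 6 by deviating.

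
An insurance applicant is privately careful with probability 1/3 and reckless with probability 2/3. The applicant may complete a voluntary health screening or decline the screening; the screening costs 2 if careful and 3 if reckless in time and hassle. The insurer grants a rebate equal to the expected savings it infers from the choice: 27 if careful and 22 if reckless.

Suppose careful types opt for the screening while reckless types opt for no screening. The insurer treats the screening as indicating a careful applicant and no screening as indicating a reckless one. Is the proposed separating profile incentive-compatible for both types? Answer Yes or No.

No

Under these beliefs, the screening earns rebate 27 and no screening earns rebate 22.
careful: the screening nets 27 − 2 = 25; no screening nets 22. careful prefers the screening.
reckless: the screening nets 27 − 3 = 24; no screening nets 22. reckless would deviate to the screening.
reckless has a profitable deviation, so the profile is not an equilibrium.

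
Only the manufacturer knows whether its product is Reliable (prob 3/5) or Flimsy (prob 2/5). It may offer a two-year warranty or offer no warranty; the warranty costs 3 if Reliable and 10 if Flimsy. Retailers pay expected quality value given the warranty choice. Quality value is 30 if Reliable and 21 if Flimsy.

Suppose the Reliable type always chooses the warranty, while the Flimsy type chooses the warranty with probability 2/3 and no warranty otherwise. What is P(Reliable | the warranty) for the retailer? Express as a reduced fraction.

P(the warranty) = (3/5)·1 + (2/5)·(2/3) = 13/15.
By Bayes' rule, P(Reliable | the warranty) = (3/5) / (13/15) = 9/13.

9/13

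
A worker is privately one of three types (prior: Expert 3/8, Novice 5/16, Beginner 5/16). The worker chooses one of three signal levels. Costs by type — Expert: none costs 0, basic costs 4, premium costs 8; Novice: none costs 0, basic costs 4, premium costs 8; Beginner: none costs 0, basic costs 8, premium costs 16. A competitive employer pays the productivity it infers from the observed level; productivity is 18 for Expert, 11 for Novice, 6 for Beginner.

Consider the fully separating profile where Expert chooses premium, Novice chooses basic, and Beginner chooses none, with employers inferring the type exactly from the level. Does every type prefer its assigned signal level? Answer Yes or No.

Separating wages: premium → 18, basic → 11, none → 6.
Expert (assigned premium): none: 6 − 0 = 6; basic: 11 − 4 = 7; premium: 18 − 8 = 10. Expert stays.
Novice (assigned basic): none: 6 − 0 = 6; basic: 11 − 4 = 7; premium: 18 − 8 = 10. Novice prefers premium.
Beginner (assigned none): none: 6 − 0 = 6; basic: 11 − 8 = 3; premium: 18 − 16 = 2. Beginner stays.
At least one type deviates; the separating profile fails.

No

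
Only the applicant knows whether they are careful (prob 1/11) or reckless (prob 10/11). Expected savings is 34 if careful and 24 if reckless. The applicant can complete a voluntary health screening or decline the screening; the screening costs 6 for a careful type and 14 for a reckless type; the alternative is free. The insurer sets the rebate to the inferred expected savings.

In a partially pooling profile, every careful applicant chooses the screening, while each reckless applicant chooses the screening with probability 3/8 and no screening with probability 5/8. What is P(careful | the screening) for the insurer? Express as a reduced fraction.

P(the screening) = (1/11)·1 + (10/11)·(3/8) = 19/44.
By Bayes' rule, P(careful | the screening) = (1/11) / (19/44) = 4/19.

4/19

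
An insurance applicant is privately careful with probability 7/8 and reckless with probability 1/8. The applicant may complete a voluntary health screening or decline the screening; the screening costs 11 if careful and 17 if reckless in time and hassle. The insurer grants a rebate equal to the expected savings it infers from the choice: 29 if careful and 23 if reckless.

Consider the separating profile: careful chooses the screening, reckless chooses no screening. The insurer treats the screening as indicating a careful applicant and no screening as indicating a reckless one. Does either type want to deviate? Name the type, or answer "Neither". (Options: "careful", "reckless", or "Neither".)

careful

The screening pays 29; no screening pays 23.
careful: assigned the screening, nets 29 − 11 = 18; deviating to no screening nets 23.
reckless: assigned no screening, nets 23; deviating to the screening nets 29 − 17 = 12.
The careful type gains 5 by deviating.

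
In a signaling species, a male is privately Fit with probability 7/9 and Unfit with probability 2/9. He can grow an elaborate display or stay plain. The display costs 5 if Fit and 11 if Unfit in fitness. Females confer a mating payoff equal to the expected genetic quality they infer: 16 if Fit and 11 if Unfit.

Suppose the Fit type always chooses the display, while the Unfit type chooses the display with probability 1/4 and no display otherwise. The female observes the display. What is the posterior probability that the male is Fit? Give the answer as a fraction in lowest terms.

P(the display) = (7/9)·1 + (2/9)·(1/4) = 5/6.
By Bayes' rule, P(Fit | the display) = (7/9) / (5/6) = 14/15.

14/15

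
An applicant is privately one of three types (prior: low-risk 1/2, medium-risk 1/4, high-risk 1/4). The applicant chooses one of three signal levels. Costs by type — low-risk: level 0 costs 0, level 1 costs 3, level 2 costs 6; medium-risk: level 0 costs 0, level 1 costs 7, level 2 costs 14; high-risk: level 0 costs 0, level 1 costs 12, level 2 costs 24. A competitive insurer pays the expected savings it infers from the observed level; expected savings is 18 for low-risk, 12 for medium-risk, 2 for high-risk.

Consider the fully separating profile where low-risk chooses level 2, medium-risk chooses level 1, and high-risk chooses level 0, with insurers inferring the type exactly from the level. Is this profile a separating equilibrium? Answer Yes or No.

Yes

Separating rebates: level 2 → 18, level 1 → 12, level 0 → 2.
low-risk (assigned level 2): level 0: 2 − 0 = 2; level 1: 12 − 3 = 9; level 2: 18 − 6 = 12. low-risk stays.
medium-risk (assigned level 1): level 0: 2 − 0 = 2; level 1: 12 − 7 = 5; level 2: 18 − 14 = 4. medium-risk stays.
high-risk (assigned level 0): level 0: 2 − 0 = 2; level 1: 12 − 12 = 0; level 2: 18 − 24 = -6. high-risk stays.
Every type prefers its assigned level; separation holds.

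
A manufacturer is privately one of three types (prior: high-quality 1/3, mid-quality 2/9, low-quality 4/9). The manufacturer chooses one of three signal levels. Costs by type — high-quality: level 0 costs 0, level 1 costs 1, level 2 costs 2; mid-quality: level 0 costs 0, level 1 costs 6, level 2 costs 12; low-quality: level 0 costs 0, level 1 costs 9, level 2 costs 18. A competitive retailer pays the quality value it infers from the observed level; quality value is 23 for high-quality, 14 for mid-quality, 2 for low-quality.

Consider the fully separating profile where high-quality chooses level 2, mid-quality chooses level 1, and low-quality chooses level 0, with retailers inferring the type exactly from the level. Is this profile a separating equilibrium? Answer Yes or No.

No

Separating prices: level 2 → 23, level 1 → 14, level 0 → 2.
high-quality (assigned level 2): level 0: 2 − 0 = 2; level 1: 14 − 1 = 13; level 2: 23 − 2 = 21. high-quality stays.
mid-quality (assigned level 1): level 0: 2 − 0 = 2; level 1: 14 − 6 = 8; level 2: 23 − 12 = 11. mid-quality prefers level 2.
low-quality (assigned level 0): level 0: 2 − 0 = 2; level 1: 14 − 9 = 5; level 2: 23 − 18 = 5. low-quality prefers level 1.
At least one type deviates; the separating profile fails.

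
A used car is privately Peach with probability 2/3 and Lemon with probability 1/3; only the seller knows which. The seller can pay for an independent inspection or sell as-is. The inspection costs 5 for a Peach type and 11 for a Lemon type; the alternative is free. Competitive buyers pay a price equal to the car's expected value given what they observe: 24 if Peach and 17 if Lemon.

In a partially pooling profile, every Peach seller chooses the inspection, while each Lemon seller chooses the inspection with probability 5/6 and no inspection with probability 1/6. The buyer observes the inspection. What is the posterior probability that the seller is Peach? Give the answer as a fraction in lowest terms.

P(the inspection) = (2/3)·1 + (1/3)·(5/6) = 17/18.
By Bayes' rule, P(Peach | the inspection) = (2/3) / (17/18) = 12/17.

12/17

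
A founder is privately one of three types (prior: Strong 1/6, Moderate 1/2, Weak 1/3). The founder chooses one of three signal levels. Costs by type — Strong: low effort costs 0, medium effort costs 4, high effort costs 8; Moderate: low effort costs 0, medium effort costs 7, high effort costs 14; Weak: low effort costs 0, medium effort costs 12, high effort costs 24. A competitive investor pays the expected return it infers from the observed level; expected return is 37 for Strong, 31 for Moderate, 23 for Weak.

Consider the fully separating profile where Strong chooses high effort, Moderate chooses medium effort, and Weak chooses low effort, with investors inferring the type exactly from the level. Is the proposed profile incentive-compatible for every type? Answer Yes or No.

Yes

Separating valuations: high effort → 37, medium effort → 31, low effort → 23.
Strong (assigned high effort): low effort: 23 − 0 = 23; medium effort: 31 − 4 = 27; high effort: 37 − 8 = 29. Strong stays.
Moderate (assigned medium effort): low effort: 23 − 0 = 23; medium effort: 31 − 7 = 24; high effort: 37 − 14 = 23. Moderate stays.
Weak (assigned low effort): low effort: 23 − 0 = 23; medium effort: 31 − 12 = 19; high effort: 37 − 24 = 13. Weak stays.
Every type prefers its assigned level; separation holds.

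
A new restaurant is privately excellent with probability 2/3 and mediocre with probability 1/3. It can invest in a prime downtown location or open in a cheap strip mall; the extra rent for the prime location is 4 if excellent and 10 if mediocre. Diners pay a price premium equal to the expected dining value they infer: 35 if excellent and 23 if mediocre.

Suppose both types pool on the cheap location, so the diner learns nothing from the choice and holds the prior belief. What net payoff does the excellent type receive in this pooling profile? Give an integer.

Pooled price premium = 2/3·35 + 1/3·23 = 31.
excellent pays no cost for the cheap location, so net payoff = 31.

31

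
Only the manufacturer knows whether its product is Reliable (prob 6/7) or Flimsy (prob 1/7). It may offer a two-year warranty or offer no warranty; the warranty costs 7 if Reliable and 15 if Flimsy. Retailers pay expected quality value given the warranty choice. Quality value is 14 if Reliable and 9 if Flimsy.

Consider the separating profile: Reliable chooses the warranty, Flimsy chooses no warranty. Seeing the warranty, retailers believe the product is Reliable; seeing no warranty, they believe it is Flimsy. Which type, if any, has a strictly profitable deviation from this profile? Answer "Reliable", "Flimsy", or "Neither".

Reliable

The warranty pays 14; no warranty pays 9.
Reliable: assigned the warranty, nets 14 − 7 = 7; deviating to no warranty nets 9.
Flimsy: assigned no warranty, nets 9; deviating to the warranty nets 14 − 15 = -1.
The Reliable type gains 2 by deviating.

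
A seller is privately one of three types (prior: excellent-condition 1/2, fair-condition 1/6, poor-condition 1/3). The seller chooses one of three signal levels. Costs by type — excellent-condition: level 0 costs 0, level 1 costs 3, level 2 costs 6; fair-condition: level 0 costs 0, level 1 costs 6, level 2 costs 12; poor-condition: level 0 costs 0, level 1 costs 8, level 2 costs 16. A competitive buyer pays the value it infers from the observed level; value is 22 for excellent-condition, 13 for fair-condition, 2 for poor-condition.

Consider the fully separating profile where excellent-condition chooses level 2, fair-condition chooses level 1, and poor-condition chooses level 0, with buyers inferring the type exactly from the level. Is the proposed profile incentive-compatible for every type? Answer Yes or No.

No

Separating prices: level 2 → 22, level 1 → 13, level 0 → 2.
excellent-condition (assigned level 2): level 0: 2 − 0 = 2; level 1: 13 − 3 = 10; level 2: 22 − 6 = 16. excellent-condition stays.
fair-condition (assigned level 1): level 0: 2 − 0 = 2; level 1: 13 − 6 = 7; level 2: 22 − 12 = 10. fair-condition prefers level 2.
poor-condition (assigned level 0): level 0: 2 − 0 = 2; level 1: 13 − 8 = 5; level 2: 22 − 16 = 6. poor-condition prefers level 2.
At least one type deviates; the separating profile fails.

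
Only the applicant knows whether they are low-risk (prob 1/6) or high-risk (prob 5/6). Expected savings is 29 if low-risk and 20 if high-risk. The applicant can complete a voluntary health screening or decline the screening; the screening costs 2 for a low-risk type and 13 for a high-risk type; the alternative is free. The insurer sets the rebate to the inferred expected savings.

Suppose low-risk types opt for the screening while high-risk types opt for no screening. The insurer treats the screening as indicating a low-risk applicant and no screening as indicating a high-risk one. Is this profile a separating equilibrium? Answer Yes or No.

Under these beliefs, the screening earns rebate 29 and no screening earns rebate 20.
low-risk: the screening nets 29 − 2 = 27; no screening nets 20. low-risk prefers the screening.
high-risk: the screening nets 29 − 13 = 16; no screening nets 20. high-risk prefers no screening.
Neither type deviates, so the separating profile is an equilibrium.

Yes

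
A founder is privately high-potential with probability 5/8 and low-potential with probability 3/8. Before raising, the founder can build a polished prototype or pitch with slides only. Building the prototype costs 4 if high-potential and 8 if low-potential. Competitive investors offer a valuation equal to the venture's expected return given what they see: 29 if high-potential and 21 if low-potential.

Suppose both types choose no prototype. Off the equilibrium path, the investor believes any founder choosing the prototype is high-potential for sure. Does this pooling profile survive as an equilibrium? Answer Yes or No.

Yes

On path, the investor holds the prior and pays 5/8·29 + 3/8·21 = 26. Off path (the prototype), believing high-potential, it pays 29.
high-potential: no prototype nets 26; the prototype nets 29 − 4 = 25. high-potential stays.
low-potential: no prototype nets 26; the prototype nets 29 − 8 = 21. low-potential stays.
No type deviates, so pooling is sustained.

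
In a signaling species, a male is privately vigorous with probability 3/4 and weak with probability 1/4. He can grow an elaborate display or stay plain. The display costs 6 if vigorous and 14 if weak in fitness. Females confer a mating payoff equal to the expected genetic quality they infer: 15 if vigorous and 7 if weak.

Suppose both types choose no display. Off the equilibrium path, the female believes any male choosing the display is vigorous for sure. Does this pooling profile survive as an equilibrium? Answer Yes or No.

On path, the female holds the prior and pays 3/4·15 + 1/4·7 = 13. Off path (the display), believing vigorous, it pays 15.
vigorous: no display nets 13; the display nets 15 − 6 = 9. vigorous stays.
weak: no display nets 13; the display nets 15 − 14 = 1. weak stays.
No type deviates, so pooling is sustained.

Yes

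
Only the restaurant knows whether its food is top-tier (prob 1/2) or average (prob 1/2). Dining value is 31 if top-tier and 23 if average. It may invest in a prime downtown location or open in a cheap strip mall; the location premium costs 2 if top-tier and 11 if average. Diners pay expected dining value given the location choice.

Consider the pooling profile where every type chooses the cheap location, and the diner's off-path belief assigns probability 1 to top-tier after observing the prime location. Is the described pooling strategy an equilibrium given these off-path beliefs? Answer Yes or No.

No

On path, the diner holds the prior and pays 1/2·31 + 1/2·23 = 27. Off path (the prime location), believing top-tier, it pays 31.
top-tier: the cheap location nets 27; the prime location nets 31 − 2 = 29. top-tier would deviate.
average: the cheap location nets 27; the prime location nets 31 − 11 = 20. average stays.
A type deviates, so pooling fails.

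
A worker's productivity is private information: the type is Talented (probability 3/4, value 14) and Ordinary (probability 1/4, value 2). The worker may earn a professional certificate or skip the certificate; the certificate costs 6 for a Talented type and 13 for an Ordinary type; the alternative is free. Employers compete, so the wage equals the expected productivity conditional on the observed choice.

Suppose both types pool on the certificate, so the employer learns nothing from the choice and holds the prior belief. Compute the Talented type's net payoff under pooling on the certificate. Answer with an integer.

5

Pooled wage = 3/4·14 + 1/4·2 = 11.
Talented pays cost 6 for the certificate, so net payoff = 11 − 6 = 5.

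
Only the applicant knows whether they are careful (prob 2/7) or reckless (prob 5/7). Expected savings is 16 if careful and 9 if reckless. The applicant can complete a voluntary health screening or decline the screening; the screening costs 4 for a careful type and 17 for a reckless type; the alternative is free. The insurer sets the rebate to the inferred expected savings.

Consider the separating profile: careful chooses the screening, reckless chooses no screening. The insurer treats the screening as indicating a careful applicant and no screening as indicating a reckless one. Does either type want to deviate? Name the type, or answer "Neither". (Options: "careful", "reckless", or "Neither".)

Neither

The screening pays 16; no screening pays 9.
careful: assigned the screening, nets 16 − 4 = 12; deviating to no screening nets 9.
reckless: assigned no screening, nets 9; deviating to the screening nets 16 − 17 = -1.
Both types strictly prefer their assigned action; no profitable deviation.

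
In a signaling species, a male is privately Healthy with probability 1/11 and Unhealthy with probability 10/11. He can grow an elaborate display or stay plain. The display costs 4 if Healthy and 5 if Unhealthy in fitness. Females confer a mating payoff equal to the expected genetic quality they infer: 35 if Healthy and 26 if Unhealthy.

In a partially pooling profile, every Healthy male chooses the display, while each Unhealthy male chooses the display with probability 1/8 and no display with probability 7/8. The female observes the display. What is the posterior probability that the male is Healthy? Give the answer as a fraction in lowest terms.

P(the display) = (1/11)·1 + (10/11)·(1/8) = 9/44.
By Bayes' rule, P(Healthy | the display) = (1/11) / (9/44) = 4/9.

4/9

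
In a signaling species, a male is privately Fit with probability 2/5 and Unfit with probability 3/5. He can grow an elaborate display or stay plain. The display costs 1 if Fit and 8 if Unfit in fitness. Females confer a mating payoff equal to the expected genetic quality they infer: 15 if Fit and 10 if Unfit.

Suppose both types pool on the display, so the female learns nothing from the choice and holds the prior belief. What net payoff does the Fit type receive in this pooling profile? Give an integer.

Pooled mating payoff = 2/5·15 + 3/5·10 = 12.
Fit pays cost 1 for the display, so net payoff = 12 − 1 = 11.

11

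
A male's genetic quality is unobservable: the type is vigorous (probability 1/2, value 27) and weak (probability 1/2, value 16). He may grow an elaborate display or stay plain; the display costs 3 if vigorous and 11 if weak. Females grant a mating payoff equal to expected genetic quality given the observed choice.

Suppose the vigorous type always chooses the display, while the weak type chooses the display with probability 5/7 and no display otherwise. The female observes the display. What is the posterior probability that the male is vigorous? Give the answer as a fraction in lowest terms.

7/12

P(the display) = (1/2)·1 + (1/2)·(5/7) = 6/7.
By Bayes' rule, P(vigorous | the display) = (1/2) / (6/7) = 7/12.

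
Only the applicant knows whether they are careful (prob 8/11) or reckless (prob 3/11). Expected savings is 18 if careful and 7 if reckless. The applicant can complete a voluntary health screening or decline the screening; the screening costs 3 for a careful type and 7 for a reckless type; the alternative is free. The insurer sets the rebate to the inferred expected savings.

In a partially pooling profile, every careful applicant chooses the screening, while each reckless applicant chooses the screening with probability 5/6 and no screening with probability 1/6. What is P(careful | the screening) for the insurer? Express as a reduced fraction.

16/21

P(the screening) = (8/11)·1 + (3/11)·(5/6) = 21/22.
By Bayes' rule, P(careful | the screening) = (8/11) / (21/22) = 16/21.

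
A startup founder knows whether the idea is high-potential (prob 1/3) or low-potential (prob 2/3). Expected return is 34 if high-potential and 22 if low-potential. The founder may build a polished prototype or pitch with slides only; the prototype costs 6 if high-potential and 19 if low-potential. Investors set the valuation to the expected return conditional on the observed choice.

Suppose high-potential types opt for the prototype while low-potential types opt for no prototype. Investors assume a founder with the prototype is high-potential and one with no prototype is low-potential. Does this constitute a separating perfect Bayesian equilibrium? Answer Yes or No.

Yes

Under these beliefs, the prototype earns valuation 34 and no prototype earns valuation 22.
high-potential: the prototype nets 34 − 6 = 28; no prototype nets 22. high-potential prefers the prototype.
low-potential: the prototype nets 34 − 19 = 15; no prototype nets 22. low-potential prefers no prototype.
Neither type deviates, so the separating profile is an equilibrium.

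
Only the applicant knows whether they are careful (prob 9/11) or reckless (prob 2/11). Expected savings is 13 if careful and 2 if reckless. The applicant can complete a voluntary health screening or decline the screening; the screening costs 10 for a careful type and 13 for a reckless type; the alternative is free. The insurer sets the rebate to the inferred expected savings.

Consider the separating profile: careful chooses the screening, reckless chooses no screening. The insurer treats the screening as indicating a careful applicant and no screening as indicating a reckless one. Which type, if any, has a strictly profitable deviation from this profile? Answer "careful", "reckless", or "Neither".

The screening pays 13; no screening pays 2.
careful: assigned the screening, nets 13 − 10 = 3; deviating to no screening nets 2.
reckless: assigned no screening, nets 2; deviating to the screening nets 13 − 13 = 0.
Both types strictly prefer their assigned action; no profitable deviation.

Neither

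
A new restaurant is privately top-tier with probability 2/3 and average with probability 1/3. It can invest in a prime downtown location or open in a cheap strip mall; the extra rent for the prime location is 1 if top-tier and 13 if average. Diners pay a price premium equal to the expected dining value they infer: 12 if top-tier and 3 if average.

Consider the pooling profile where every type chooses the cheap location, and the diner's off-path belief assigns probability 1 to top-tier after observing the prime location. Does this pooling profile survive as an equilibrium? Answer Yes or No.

No

On path, the diner holds the prior and pays 2/3·12 + 1/3·3 = 9. Off path (the prime location), believing top-tier, it pays 12.
top-tier: the cheap location nets 9; the prime location nets 12 − 1 = 11. top-tier would deviate.
average: the cheap location nets 9; the prime location nets 12 − 13 = -1. average stays.
A type deviates, so pooling fails.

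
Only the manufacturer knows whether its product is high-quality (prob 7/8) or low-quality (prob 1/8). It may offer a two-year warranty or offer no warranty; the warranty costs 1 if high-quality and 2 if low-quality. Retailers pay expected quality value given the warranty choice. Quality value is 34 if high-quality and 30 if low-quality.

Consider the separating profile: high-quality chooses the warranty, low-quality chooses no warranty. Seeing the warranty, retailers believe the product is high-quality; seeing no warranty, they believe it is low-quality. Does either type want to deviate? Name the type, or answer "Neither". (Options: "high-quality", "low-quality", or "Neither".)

The warranty pays 34; no warranty pays 30.
high-quality: assigned the warranty, nets 34 − 1 = 33; deviating to no warranty nets 30.
low-quality: assigned no warranty, nets 30; deviating to the warranty nets 34 − 2 = 32.
The low-quality type gains 2 by deviating.

low-quality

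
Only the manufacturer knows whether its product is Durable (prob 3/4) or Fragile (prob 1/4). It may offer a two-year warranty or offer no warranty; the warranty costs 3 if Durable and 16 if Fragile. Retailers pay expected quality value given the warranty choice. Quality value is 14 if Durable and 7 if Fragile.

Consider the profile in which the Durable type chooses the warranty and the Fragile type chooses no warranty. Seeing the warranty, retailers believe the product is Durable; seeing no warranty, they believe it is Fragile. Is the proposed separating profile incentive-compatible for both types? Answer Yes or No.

Under these beliefs, the warranty earns price 14 and no warranty earns price 7.
Durable: the warranty nets 14 − 3 = 11; no warranty nets 7. Durable prefers the warranty.
Fragile: the warranty nets 14 − 16 = -2; no warranty nets 7. Fragile prefers no warranty.
Neither type deviates, so the separating profile is an equilibrium.

Yes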